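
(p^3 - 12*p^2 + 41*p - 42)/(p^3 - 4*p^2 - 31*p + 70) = (p - 3)/(p + 5)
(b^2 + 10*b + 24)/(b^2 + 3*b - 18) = (b + 4)/(b - 3)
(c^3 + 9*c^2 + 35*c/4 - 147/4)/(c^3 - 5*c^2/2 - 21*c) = (2*c^2 + 11*c - 21)/(2*c*(c - 6))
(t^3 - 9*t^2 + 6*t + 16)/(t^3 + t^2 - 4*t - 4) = (t - 8)/(t + 2)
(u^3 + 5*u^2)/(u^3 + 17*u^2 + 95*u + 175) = u^2/(u^2 + 12*u + 35)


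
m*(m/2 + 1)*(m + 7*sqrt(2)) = m^3/2 + m^2 + 7*sqrt(2)*m^2/2 + 7*sqrt(2)*m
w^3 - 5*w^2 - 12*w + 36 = (w - 6)*(w - 2)*(w + 3)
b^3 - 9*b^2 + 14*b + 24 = (b - 6)*(b - 4)*(b + 1)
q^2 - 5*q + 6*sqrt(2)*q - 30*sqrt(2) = (q - 5)*(q + 6*sqrt(2))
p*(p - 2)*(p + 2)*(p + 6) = p^4 + 6*p^3 - 4*p^2 - 24*p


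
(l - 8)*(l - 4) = l^2 - 12*l + 32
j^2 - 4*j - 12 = (j - 6)*(j + 2)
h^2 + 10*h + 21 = (h + 3)*(h + 7)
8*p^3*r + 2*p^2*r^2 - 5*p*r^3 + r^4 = r*(-4*p + r)*(-2*p + r)*(p + r)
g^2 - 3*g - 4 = (g - 4)*(g + 1)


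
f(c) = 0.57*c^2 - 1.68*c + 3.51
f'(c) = 1.14*c - 1.68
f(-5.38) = 29.05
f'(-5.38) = -7.81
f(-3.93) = 18.92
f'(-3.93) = -6.16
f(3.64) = 4.95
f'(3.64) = 2.47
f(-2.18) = 9.88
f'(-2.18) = -4.17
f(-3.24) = 14.94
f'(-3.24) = -5.37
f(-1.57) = 7.55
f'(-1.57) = -3.47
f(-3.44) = 16.03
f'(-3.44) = -5.60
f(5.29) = 10.57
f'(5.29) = 4.35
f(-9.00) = 64.80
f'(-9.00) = -11.94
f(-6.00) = 34.11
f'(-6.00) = -8.52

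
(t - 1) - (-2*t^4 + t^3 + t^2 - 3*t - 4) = 2*t^4 - t^3 - t^2 + 4*t + 3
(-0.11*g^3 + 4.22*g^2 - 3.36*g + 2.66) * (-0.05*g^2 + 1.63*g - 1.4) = 0.0055*g^5 - 0.3903*g^4 + 7.2006*g^3 - 11.5178*g^2 + 9.0398*g - 3.724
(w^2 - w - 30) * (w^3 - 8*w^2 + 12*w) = w^5 - 9*w^4 - 10*w^3 + 228*w^2 - 360*w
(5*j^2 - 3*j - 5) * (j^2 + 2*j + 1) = 5*j^4 + 7*j^3 - 6*j^2 - 13*j - 5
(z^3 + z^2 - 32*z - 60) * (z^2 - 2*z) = z^5 - z^4 - 34*z^3 + 4*z^2 + 120*z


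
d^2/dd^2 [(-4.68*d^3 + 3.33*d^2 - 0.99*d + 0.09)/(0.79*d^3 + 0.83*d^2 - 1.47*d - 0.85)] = (-7.105427357601e-15*d^7 + 10.293858*d^6 - 36.316458*d^5 - 17.729496*d^4 + 9.88250400000002*d^3 - 29.222586*d^2 - 24.774714*d + 7.801812)/(0.493039*d^9 + 1.554009*d^8 - 1.119588*d^7 - 6.802942*d^6 - 1.260786*d^5 + 9.546576*d^4 + 4.758312*d^3 - 3.71127*d^2 - 3.186225*d - 0.614125)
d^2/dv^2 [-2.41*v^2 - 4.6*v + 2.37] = -4.82000000000000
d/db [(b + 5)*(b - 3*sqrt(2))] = 2*b - 3*sqrt(2) + 5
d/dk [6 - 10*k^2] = -20*k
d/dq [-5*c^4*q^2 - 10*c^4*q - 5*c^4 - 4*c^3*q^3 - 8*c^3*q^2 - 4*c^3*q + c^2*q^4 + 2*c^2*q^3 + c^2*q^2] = 2*c^2*(-5*c^2*q - 5*c^2 - 6*c*q^2 - 8*c*q - 2*c + 2*q^3 + 3*q^2 + q)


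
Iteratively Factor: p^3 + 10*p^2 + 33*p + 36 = (p + 4)*(p^2 + 6*p + 9) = (p + 3)*(p + 4)*(p + 3)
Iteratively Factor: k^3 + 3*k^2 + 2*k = (k + 2)*(k^2 + k) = (k + 1)*(k + 2)*(k)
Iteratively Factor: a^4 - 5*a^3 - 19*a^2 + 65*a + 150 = (a - 5)*(a^3 - 19*a - 30) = (a - 5)*(a + 2)*(a^2 - 2*a - 15) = (a - 5)*(a + 2)*(a + 3)*(a - 5)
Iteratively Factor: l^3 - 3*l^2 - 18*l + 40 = (l + 4)*(l^2 - 7*l + 10) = (l - 2)*(l + 4)*(l - 5)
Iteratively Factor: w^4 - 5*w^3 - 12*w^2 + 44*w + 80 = (w - 5)*(w^3 - 12*w - 16) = (w - 5)*(w + 2)*(w^2 - 2*w - 8) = (w - 5)*(w + 2)^2*(w - 4)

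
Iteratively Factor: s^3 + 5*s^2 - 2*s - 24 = (s - 2)*(s^2 + 7*s + 12) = (s - 2)*(s + 3)*(s + 4)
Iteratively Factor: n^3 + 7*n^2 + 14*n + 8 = (n + 1)*(n^2 + 6*n + 8) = (n + 1)*(n + 2)*(n + 4)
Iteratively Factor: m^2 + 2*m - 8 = (m - 2)*(m + 4)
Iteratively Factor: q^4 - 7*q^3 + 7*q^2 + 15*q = (q - 3)*(q^3 - 4*q^2 - 5*q) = (q - 3)*(q + 1)*(q^2 - 5*q) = (q - 5)*(q - 3)*(q + 1)*(q)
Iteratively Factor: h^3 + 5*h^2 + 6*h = (h + 3)*(h^2 + 2*h) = h*(h + 3)*(h + 2)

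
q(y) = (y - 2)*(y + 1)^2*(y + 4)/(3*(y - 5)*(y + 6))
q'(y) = -(y - 2)*(y + 1)^2*(y + 4)/(3*(y - 5)*(y + 6)^2) + (y - 2)*(y + 1)^2/(3*(y - 5)*(y + 6)) + (y - 2)*(y + 4)*(2*y + 2)/(3*(y - 5)*(y + 6)) + (y + 1)^2*(y + 4)/(3*(y - 5)*(y + 6)) - (y - 2)*(y + 1)^2*(y + 4)/(3*(y - 5)^2*(y + 6)) = (2*y^5 + 7*y^4 - 112*y^3 - 349*y^2 + 196*y + 428)/(3*(y^4 + 2*y^3 - 59*y^2 - 60*y + 900))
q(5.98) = 54.94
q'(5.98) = -25.60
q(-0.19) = 0.06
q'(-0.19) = 0.14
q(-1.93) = 0.08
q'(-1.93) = -0.17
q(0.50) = 0.17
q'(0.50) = 0.17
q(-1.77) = 0.06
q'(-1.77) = -0.15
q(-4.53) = -1.03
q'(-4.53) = 3.27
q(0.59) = 0.19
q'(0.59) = 0.16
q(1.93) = 0.05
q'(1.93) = -0.65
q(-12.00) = 44.29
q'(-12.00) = -6.77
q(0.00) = 0.09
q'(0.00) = 0.16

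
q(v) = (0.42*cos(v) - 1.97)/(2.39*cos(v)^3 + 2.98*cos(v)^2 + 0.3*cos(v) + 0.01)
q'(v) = (0.42*cos(v) - 1.97)*(7.17*sin(v)*cos(v)^2 + 5.96*sin(v)*cos(v) + 0.3*sin(v))/(2.39*cos(v)^3 + 2.98*cos(v)^2 + 0.3*cos(v) + 0.01)^2 - 0.42*sin(v)/(2.39*cos(v)^3 + 2.98*cos(v)^2 + 0.3*cos(v) + 0.01) = (2.0076*cos(v)^3 - 12.8733*cos(v)^2 - 11.7412*cos(v) - 0.5952)*sin(v)/(5.7121*cos(v)^6 + 14.2444*cos(v)^5 + 10.3144*cos(v)^4 + 1.8358*cos(v)^3 + 0.1496*cos(v)^2 + 0.006*cos(v) + 0.0001)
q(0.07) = -0.27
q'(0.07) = -0.05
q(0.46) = -0.36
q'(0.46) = -0.46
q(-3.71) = -5.24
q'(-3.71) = -2.86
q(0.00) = -0.27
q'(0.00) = 0.00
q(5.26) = -1.34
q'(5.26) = 4.92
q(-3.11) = -7.95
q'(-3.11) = 1.30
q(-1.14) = -2.16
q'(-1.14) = 10.04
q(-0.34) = -0.32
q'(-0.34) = 0.29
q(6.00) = -0.30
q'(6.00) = 0.23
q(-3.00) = -7.58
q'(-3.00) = 5.04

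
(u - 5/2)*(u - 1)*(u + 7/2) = u^3 - 39*u/4 + 35/4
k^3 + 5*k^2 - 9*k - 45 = (k - 3)*(k + 3)*(k + 5)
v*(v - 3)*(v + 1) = v^3 - 2*v^2 - 3*v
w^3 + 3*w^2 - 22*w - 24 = (w - 4)*(w + 1)*(w + 6)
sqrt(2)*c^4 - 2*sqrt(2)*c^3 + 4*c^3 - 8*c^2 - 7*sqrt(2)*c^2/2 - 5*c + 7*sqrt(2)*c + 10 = (c - 2)*(c - sqrt(2))*(c + 5*sqrt(2)/2)*(sqrt(2)*c + 1)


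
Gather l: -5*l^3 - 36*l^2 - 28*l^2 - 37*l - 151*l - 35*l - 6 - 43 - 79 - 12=-5*l^3 - 64*l^2 - 223*l - 140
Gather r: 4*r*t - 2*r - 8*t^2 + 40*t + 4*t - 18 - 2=r*(4*t - 2) - 8*t^2 + 44*t - 20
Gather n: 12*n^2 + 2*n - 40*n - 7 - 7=12*n^2 - 38*n - 14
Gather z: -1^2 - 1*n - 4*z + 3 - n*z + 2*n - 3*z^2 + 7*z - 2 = n - 3*z^2 + z*(3 - n)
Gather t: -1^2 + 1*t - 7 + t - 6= 2*t - 14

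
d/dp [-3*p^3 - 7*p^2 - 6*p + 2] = -9*p^2 - 14*p - 6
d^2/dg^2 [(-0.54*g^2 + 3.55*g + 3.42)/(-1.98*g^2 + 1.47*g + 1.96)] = (-24.691392*g^3 - 67.872816*g^2 - 22.935528*g - 16.71978)/(7.762392*g^6 - 17.288964*g^5 - 10.216206*g^4 + 31.052133*g^3 + 10.113012*g^2 - 16.941456*g - 7.529536)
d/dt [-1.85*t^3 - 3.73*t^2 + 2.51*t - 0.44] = -5.55*t^2 - 7.46*t + 2.51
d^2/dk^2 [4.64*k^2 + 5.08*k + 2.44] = 9.28000000000000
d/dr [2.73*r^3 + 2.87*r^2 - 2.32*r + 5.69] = 8.19*r^2 + 5.74*r - 2.32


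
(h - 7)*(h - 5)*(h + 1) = h^3 - 11*h^2 + 23*h + 35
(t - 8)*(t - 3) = t^2 - 11*t + 24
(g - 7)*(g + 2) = g^2 - 5*g - 14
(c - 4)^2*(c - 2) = c^3 - 10*c^2 + 32*c - 32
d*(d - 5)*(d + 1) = d^3 - 4*d^2 - 5*d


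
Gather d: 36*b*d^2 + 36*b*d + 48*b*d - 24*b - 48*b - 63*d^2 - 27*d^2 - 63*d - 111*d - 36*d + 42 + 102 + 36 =-72*b + d^2*(36*b - 90) + d*(84*b - 210) + 180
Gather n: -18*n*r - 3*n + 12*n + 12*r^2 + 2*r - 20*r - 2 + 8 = n*(9 - 18*r) + 12*r^2 - 18*r + 6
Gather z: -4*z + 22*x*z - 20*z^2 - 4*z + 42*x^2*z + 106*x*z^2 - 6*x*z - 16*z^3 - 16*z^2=-16*z^3 + z^2*(106*x - 36) + z*(42*x^2 + 16*x - 8)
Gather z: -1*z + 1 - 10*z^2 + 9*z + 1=-10*z^2 + 8*z + 2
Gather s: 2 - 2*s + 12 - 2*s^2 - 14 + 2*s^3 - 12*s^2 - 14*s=2*s^3 - 14*s^2 - 16*s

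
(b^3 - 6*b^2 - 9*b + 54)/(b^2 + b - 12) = (b^2 - 3*b - 18)/(b + 4)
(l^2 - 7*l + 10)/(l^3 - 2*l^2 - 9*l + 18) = (l - 5)/(l^2 - 9)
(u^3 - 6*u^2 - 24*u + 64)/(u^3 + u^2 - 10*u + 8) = (u - 8)/(u - 1)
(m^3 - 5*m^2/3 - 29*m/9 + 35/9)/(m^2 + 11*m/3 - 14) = (3*m^2 + 2*m - 5)/(3*(m + 6))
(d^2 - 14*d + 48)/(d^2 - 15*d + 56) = (d - 6)/(d - 7)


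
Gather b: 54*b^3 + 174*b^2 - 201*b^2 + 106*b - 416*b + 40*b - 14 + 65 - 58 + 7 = 54*b^3 - 27*b^2 - 270*b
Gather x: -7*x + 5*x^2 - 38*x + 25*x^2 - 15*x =30*x^2 - 60*x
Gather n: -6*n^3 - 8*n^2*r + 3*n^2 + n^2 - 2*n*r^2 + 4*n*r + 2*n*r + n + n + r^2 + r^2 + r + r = -6*n^3 + n^2*(4 - 8*r) + n*(-2*r^2 + 6*r + 2) + 2*r^2 + 2*r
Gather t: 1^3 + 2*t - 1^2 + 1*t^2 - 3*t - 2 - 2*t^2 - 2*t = -t^2 - 3*t - 2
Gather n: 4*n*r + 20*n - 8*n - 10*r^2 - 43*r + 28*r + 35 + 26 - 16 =n*(4*r + 12) - 10*r^2 - 15*r + 45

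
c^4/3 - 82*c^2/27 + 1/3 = (c/3 + 1)*(c - 3)*(c - 1/3)*(c + 1/3)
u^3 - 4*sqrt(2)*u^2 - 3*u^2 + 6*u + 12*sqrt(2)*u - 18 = (u - 3)*(u - 3*sqrt(2))*(u - sqrt(2))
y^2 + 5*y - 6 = (y - 1)*(y + 6)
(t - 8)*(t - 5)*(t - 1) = t^3 - 14*t^2 + 53*t - 40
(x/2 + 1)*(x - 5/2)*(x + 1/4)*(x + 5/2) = x^4/2 + 9*x^3/8 - 23*x^2/8 - 225*x/32 - 25/16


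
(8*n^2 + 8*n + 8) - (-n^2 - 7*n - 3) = 9*n^2 + 15*n + 11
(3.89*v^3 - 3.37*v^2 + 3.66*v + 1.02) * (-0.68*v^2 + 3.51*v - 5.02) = -2.6452*v^5 + 15.9455*v^4 - 33.8453*v^3 + 29.0704*v^2 - 14.793*v - 5.1204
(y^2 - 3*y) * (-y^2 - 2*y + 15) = -y^4 + y^3 + 21*y^2 - 45*y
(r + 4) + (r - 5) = 2*r - 1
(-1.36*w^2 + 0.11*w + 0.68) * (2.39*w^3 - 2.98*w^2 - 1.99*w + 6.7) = -3.2504*w^5 + 4.3157*w^4 + 4.0038*w^3 - 11.3573*w^2 - 0.6162*w + 4.556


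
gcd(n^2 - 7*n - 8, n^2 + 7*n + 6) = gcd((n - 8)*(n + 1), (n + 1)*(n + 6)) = n + 1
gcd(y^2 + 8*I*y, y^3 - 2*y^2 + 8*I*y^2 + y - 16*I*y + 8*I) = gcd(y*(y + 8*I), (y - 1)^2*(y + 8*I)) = y + 8*I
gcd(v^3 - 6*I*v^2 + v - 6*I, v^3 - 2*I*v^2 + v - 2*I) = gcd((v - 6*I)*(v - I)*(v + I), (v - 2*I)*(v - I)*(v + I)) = v^2 + 1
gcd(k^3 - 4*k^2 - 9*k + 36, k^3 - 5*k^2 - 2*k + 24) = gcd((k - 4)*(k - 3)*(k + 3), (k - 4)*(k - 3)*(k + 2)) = k^2 - 7*k + 12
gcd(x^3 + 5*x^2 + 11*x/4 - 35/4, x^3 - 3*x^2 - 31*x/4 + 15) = x + 5/2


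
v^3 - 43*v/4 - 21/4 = (v - 7/2)*(v + 1/2)*(v + 3)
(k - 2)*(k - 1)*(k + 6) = k^3 + 3*k^2 - 16*k + 12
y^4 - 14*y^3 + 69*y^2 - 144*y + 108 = (y - 6)*(y - 3)^2*(y - 2)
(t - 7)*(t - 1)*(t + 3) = t^3 - 5*t^2 - 17*t + 21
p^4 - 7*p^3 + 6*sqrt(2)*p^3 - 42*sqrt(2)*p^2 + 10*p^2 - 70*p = p*(p - 7)*(p + sqrt(2))*(p + 5*sqrt(2))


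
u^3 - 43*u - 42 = (u - 7)*(u + 1)*(u + 6)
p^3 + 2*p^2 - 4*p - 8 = (p - 2)*(p + 2)^2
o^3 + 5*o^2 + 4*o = o*(o + 1)*(o + 4)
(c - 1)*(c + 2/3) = c^2 - c/3 - 2/3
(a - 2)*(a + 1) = a^2 - a - 2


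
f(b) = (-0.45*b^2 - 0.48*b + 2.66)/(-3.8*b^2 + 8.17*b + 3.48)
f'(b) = (-0.9*b - 0.48)/(-3.8*b^2 + 8.17*b + 3.48) + (7.6*b - 8.17)*(-0.45*b^2 - 0.48*b + 2.66)/(-3.8*b^2 + 8.17*b + 3.48)^2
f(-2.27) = -0.04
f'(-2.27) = -0.08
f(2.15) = -0.13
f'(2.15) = -1.00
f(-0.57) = -1.16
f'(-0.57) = -6.01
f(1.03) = 0.21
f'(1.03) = -0.19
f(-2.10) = -0.06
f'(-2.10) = -0.09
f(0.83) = 0.26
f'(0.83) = -0.22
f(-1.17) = -0.23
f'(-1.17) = -0.40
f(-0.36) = 59.90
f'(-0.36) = -14106.32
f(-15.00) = 0.09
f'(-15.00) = -0.00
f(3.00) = 0.46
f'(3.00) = -0.56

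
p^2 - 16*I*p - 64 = (p - 8*I)^2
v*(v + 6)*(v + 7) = v^3 + 13*v^2 + 42*v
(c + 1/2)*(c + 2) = c^2 + 5*c/2 + 1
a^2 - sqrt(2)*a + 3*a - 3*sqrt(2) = (a + 3)*(a - sqrt(2))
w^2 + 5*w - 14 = (w - 2)*(w + 7)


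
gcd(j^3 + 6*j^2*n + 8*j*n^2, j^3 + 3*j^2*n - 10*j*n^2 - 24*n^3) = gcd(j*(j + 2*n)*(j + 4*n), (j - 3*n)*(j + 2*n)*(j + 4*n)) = j^2 + 6*j*n + 8*n^2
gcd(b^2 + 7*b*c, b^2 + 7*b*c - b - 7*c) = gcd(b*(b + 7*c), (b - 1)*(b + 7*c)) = b + 7*c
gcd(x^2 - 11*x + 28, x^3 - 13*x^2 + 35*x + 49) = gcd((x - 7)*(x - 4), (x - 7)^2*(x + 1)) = x - 7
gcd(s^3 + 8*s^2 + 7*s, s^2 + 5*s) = s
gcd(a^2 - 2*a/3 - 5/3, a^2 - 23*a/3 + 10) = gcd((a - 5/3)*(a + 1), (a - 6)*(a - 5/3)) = a - 5/3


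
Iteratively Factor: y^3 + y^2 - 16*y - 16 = (y + 4)*(y^2 - 3*y - 4) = (y - 4)*(y + 4)*(y + 1)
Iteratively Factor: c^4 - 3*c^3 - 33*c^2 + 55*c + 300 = (c - 5)*(c^3 + 2*c^2 - 23*c - 60) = (c - 5)^2*(c^2 + 7*c + 12) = (c - 5)^2*(c + 3)*(c + 4)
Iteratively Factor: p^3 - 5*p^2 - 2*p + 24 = (p - 3)*(p^2 - 2*p - 8) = (p - 4)*(p - 3)*(p + 2)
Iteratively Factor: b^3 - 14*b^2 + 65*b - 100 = (b - 4)*(b^2 - 10*b + 25) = (b - 5)*(b - 4)*(b - 5)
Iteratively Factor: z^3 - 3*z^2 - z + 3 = (z - 3)*(z^2 - 1) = (z - 3)*(z + 1)*(z - 1)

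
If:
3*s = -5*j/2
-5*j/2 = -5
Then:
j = 2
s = -5/3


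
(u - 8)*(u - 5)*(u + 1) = u^3 - 12*u^2 + 27*u + 40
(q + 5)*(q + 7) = q^2 + 12*q + 35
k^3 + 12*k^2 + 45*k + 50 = (k + 2)*(k + 5)^2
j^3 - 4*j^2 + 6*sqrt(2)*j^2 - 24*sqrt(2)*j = j*(j - 4)*(j + 6*sqrt(2))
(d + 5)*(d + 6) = d^2 + 11*d + 30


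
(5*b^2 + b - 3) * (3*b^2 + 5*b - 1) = 15*b^4 + 28*b^3 - 9*b^2 - 16*b + 3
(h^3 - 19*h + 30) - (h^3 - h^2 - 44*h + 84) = h^2 + 25*h - 54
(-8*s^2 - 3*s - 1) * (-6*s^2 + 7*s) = 48*s^4 - 38*s^3 - 15*s^2 - 7*s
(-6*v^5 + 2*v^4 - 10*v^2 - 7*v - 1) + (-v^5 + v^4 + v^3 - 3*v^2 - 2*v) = -7*v^5 + 3*v^4 + v^3 - 13*v^2 - 9*v - 1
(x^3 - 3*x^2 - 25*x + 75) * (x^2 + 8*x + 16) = x^5 + 5*x^4 - 33*x^3 - 173*x^2 + 200*x + 1200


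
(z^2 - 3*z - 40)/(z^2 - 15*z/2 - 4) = 2*(z + 5)/(2*z + 1)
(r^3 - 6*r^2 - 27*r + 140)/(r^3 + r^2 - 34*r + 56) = (r^2 - 2*r - 35)/(r^2 + 5*r - 14)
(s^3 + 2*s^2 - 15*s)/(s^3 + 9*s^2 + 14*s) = (s^2 + 2*s - 15)/(s^2 + 9*s + 14)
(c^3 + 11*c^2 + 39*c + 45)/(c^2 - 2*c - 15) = (c^2 + 8*c + 15)/(c - 5)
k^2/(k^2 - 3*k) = k/(k - 3)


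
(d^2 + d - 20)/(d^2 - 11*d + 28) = (d + 5)/(d - 7)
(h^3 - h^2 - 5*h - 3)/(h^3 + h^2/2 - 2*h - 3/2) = 2*(h - 3)/(2*h - 3)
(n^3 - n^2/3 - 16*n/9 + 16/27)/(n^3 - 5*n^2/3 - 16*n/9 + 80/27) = (3*n - 1)/(3*n - 5)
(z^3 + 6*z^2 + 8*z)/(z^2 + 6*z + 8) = z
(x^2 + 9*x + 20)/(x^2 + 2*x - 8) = (x + 5)/(x - 2)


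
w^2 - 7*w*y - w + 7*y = (w - 1)*(w - 7*y)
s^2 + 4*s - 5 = (s - 1)*(s + 5)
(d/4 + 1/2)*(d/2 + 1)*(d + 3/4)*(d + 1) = d^4/8 + 23*d^3/32 + 47*d^2/32 + 5*d/4 + 3/8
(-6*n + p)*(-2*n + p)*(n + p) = 12*n^3 + 4*n^2*p - 7*n*p^2 + p^3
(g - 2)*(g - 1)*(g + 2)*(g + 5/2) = g^4 + 3*g^3/2 - 13*g^2/2 - 6*g + 10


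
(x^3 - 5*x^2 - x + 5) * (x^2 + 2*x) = x^5 - 3*x^4 - 11*x^3 + 3*x^2 + 10*x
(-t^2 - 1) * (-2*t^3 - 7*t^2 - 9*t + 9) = 2*t^5 + 7*t^4 + 11*t^3 - 2*t^2 + 9*t - 9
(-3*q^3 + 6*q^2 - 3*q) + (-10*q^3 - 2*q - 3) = -13*q^3 + 6*q^2 - 5*q - 3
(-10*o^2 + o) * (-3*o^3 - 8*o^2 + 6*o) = 30*o^5 + 77*o^4 - 68*o^3 + 6*o^2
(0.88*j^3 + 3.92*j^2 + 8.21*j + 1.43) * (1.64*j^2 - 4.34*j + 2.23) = 1.4432*j^5 + 2.6096*j^4 - 1.586*j^3 - 24.5446*j^2 + 12.1021*j + 3.1889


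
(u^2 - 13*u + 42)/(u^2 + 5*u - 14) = (u^2 - 13*u + 42)/(u^2 + 5*u - 14)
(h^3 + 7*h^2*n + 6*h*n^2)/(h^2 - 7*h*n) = (h^2 + 7*h*n + 6*n^2)/(h - 7*n)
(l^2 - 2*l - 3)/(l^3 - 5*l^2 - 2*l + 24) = (l + 1)/(l^2 - 2*l - 8)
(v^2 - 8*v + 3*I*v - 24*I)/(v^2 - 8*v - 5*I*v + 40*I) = (v + 3*I)/(v - 5*I)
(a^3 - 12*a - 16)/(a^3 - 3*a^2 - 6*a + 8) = (a + 2)/(a - 1)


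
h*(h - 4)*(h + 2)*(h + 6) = h^4 + 4*h^3 - 20*h^2 - 48*h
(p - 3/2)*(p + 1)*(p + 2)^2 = p^4 + 7*p^3/2 + p^2/2 - 8*p - 6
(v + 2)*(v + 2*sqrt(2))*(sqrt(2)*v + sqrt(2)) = sqrt(2)*v^3 + 4*v^2 + 3*sqrt(2)*v^2 + 2*sqrt(2)*v + 12*v + 8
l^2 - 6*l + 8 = (l - 4)*(l - 2)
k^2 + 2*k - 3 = (k - 1)*(k + 3)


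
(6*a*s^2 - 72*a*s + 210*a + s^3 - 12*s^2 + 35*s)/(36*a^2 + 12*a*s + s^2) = (s^2 - 12*s + 35)/(6*a + s)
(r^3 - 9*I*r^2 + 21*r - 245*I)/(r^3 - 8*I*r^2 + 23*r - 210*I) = (r - 7*I)/(r - 6*I)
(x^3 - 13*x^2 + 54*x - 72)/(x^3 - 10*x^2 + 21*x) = (x^2 - 10*x + 24)/(x*(x - 7))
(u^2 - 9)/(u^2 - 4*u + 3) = (u + 3)/(u - 1)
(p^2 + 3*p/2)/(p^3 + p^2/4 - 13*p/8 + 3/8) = 4*p/(4*p^2 - 5*p + 1)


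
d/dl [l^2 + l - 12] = 2*l + 1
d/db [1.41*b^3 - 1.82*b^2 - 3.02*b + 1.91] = 4.23*b^2 - 3.64*b - 3.02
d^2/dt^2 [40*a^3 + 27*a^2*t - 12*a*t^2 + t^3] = -24*a + 6*t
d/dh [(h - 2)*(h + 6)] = 2*h + 4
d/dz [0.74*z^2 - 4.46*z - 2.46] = 1.48*z - 4.46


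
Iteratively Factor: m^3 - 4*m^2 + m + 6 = (m - 3)*(m^2 - m - 2) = (m - 3)*(m - 2)*(m + 1)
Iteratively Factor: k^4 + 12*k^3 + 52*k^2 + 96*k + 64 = (k + 4)*(k^3 + 8*k^2 + 20*k + 16) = (k + 4)^2*(k^2 + 4*k + 4) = (k + 2)*(k + 4)^2*(k + 2)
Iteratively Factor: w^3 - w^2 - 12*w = (w + 3)*(w^2 - 4*w) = (w - 4)*(w + 3)*(w)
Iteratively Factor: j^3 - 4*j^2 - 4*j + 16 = (j + 2)*(j^2 - 6*j + 8) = (j - 4)*(j + 2)*(j - 2)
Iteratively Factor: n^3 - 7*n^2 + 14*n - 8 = (n - 2)*(n^2 - 5*n + 4) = (n - 2)*(n - 1)*(n - 4)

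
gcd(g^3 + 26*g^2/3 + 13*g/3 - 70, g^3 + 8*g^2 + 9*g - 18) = g + 6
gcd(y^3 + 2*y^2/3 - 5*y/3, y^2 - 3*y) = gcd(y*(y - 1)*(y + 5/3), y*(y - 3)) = y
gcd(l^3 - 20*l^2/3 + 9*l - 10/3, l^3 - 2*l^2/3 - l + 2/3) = l^2 - 5*l/3 + 2/3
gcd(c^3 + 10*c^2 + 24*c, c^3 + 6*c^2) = c^2 + 6*c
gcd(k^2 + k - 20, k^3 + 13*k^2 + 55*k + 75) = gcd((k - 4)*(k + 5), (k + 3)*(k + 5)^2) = k + 5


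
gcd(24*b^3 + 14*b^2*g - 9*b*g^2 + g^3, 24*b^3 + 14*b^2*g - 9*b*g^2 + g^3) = 24*b^3 + 14*b^2*g - 9*b*g^2 + g^3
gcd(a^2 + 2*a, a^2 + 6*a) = a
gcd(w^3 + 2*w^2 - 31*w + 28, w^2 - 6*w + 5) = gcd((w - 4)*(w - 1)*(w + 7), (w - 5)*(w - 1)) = w - 1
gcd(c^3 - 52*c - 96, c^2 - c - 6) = c + 2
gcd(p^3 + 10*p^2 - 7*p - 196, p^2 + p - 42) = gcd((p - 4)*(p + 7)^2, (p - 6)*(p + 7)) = p + 7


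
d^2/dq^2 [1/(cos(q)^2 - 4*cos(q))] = (-(1 - cos(2*q))^2 - 15*cos(q) - 9*cos(2*q) + 3*cos(3*q) + 27)/((cos(q) - 4)^3*cos(q)^3)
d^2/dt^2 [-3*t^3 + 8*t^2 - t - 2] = 16 - 18*t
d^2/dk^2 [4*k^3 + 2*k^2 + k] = 24*k + 4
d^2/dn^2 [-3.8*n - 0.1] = 0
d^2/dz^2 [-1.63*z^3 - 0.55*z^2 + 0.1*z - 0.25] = -9.78*z - 1.1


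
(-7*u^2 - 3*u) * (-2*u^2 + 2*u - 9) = 14*u^4 - 8*u^3 + 57*u^2 + 27*u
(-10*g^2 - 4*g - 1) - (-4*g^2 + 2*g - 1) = -6*g^2 - 6*g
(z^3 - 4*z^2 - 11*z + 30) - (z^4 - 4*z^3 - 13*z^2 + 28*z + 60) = -z^4 + 5*z^3 + 9*z^2 - 39*z - 30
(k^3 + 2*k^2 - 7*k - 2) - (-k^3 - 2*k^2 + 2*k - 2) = 2*k^3 + 4*k^2 - 9*k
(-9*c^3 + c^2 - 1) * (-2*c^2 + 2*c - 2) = 18*c^5 - 20*c^4 + 20*c^3 - 2*c + 2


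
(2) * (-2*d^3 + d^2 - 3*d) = -4*d^3 + 2*d^2 - 6*d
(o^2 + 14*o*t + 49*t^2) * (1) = o^2 + 14*o*t + 49*t^2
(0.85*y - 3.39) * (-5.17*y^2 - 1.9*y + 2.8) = -4.3945*y^3 + 15.9113*y^2 + 8.821*y - 9.492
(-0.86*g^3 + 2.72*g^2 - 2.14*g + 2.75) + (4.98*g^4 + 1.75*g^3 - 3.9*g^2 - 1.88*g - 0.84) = 4.98*g^4 + 0.89*g^3 - 1.18*g^2 - 4.02*g + 1.91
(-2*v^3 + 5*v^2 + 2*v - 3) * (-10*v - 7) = 20*v^4 - 36*v^3 - 55*v^2 + 16*v + 21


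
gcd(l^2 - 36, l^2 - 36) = l^2 - 36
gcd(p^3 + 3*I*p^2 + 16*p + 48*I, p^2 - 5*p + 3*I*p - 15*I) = p + 3*I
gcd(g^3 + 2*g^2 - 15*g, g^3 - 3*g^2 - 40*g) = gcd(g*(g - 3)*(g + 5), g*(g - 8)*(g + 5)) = g^2 + 5*g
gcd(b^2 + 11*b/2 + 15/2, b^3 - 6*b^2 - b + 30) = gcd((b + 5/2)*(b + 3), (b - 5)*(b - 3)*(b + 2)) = 1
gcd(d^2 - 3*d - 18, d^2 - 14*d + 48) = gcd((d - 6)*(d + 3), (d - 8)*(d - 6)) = d - 6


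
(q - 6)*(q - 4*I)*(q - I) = q^3 - 6*q^2 - 5*I*q^2 - 4*q + 30*I*q + 24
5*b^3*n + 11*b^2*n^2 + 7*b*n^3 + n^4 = n*(b + n)^2*(5*b + n)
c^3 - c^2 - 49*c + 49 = (c - 7)*(c - 1)*(c + 7)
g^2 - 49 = (g - 7)*(g + 7)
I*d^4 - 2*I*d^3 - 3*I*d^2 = d^2*(d - 3)*(I*d + I)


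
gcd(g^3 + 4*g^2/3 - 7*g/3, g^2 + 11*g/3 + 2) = 1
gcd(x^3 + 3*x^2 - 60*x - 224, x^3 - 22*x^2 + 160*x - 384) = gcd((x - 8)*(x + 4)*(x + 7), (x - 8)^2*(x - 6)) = x - 8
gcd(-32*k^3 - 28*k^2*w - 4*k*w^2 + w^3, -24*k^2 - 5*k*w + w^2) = -8*k + w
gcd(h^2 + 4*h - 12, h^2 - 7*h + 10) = h - 2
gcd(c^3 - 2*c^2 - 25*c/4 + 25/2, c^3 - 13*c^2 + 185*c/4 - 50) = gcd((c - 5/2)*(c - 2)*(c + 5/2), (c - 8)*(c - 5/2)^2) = c - 5/2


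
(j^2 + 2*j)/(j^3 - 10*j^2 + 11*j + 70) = j/(j^2 - 12*j + 35)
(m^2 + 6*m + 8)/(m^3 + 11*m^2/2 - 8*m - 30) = 2*(m + 4)/(2*m^2 + 7*m - 30)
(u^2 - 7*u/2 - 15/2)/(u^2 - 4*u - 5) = (u + 3/2)/(u + 1)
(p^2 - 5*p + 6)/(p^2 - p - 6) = (p - 2)/(p + 2)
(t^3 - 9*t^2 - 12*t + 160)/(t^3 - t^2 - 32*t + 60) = (t^2 - 4*t - 32)/(t^2 + 4*t - 12)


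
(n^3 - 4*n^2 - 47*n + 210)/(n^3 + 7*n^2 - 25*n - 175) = (n - 6)/(n + 5)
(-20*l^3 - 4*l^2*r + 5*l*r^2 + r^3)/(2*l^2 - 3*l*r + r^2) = (10*l^2 + 7*l*r + r^2)/(-l + r)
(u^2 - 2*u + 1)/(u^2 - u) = (u - 1)/u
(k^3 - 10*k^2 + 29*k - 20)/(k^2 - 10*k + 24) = (k^2 - 6*k + 5)/(k - 6)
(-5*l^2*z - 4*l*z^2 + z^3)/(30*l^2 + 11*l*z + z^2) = z*(-5*l^2 - 4*l*z + z^2)/(30*l^2 + 11*l*z + z^2)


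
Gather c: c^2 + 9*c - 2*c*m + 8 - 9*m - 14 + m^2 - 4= c^2 + c*(9 - 2*m) + m^2 - 9*m - 10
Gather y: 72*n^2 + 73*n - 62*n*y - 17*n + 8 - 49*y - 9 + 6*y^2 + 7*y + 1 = 72*n^2 + 56*n + 6*y^2 + y*(-62*n - 42)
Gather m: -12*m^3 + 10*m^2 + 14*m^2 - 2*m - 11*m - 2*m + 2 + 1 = -12*m^3 + 24*m^2 - 15*m + 3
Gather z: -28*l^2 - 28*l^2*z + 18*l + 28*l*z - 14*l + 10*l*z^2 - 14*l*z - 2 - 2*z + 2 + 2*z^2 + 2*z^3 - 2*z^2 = -28*l^2 + 10*l*z^2 + 4*l + 2*z^3 + z*(-28*l^2 + 14*l - 2)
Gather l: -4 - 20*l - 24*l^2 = -24*l^2 - 20*l - 4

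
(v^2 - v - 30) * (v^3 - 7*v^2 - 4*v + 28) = v^5 - 8*v^4 - 27*v^3 + 242*v^2 + 92*v - 840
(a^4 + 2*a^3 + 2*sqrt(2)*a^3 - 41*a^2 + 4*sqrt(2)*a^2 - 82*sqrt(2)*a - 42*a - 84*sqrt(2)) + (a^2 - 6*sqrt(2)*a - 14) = a^4 + 2*a^3 + 2*sqrt(2)*a^3 - 40*a^2 + 4*sqrt(2)*a^2 - 88*sqrt(2)*a - 42*a - 84*sqrt(2) - 14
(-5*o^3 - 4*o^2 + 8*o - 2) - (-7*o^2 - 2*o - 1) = -5*o^3 + 3*o^2 + 10*o - 1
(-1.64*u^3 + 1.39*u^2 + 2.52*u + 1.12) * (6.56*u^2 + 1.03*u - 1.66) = -10.7584*u^5 + 7.4292*u^4 + 20.6853*u^3 + 7.6354*u^2 - 3.0296*u - 1.8592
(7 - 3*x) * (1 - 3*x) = 9*x^2 - 24*x + 7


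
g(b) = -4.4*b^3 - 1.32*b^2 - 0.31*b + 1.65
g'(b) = -13.2*b^2 - 2.64*b - 0.31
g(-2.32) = 50.21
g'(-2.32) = -65.23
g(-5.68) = 767.13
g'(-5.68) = -411.18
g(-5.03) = 529.77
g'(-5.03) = -321.00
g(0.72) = -0.90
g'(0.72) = -9.05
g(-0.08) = 1.67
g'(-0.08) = -0.18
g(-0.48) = 1.98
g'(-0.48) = -2.08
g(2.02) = -40.63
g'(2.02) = -59.50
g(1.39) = -13.15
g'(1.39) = -29.48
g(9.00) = -3315.66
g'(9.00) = -1093.27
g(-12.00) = 7418.49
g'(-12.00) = -1869.43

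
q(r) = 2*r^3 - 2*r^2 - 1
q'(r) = 6*r^2 - 4*r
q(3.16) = 42.14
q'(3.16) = 47.27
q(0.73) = -1.29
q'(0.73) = 0.28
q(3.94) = 90.28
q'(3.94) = 77.38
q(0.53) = -1.26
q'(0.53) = -0.43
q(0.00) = -1.00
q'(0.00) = 0.00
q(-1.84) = -20.23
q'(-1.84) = 27.67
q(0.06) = -1.01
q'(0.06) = -0.22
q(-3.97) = -157.66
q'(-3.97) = 110.45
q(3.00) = 35.00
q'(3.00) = 42.00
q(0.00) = -1.00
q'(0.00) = 0.00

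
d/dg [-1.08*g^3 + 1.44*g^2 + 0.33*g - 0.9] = -3.24*g^2 + 2.88*g + 0.33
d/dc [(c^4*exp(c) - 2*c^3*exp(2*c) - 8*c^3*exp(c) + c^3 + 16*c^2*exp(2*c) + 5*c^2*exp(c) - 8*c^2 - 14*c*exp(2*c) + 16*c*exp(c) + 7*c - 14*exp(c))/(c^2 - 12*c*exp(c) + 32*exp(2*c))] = ((c^2 - 12*c*exp(c) + 32*exp(2*c))*(c^4*exp(c) - 4*c^3*exp(2*c) - 4*c^3*exp(c) + 26*c^2*exp(2*c) - 19*c^2*exp(c) + 3*c^2 + 4*c*exp(2*c) + 26*c*exp(c) - 16*c - 14*exp(2*c) + 2*exp(c) + 7) + 2*(6*c*exp(c) - c - 32*exp(2*c) + 6*exp(c))*(c^4*exp(c) - 2*c^3*exp(2*c) - 8*c^3*exp(c) + c^3 + 16*c^2*exp(2*c) + 5*c^2*exp(c) - 8*c^2 - 14*c*exp(2*c) + 16*c*exp(c) + 7*c - 14*exp(c)))/(c^2 - 12*c*exp(c) + 32*exp(2*c))^2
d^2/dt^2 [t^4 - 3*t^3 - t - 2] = 6*t*(2*t - 3)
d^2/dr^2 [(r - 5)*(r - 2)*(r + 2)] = 6*r - 10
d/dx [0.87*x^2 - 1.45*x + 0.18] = 1.74*x - 1.45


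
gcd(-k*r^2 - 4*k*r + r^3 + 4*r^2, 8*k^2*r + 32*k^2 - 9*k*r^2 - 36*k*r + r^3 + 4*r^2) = -k*r - 4*k + r^2 + 4*r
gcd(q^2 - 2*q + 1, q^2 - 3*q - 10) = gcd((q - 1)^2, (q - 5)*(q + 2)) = 1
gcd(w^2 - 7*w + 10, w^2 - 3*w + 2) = w - 2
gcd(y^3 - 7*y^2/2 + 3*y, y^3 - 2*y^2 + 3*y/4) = y^2 - 3*y/2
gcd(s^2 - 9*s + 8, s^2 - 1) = s - 1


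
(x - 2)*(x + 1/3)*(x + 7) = x^3 + 16*x^2/3 - 37*x/3 - 14/3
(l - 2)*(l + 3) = l^2 + l - 6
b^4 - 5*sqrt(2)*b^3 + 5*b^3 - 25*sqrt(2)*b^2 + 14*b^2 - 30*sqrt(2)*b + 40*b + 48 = (b + 2)*(b + 3)*(b - 4*sqrt(2))*(b - sqrt(2))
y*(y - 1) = y^2 - y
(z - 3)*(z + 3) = z^2 - 9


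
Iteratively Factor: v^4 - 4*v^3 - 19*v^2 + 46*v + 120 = (v + 3)*(v^3 - 7*v^2 + 2*v + 40) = (v - 5)*(v + 3)*(v^2 - 2*v - 8) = (v - 5)*(v + 2)*(v + 3)*(v - 4)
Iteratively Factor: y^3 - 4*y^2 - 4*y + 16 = (y + 2)*(y^2 - 6*y + 8) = (y - 4)*(y + 2)*(y - 2)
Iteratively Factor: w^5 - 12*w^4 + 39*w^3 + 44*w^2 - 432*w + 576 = (w - 3)*(w^4 - 9*w^3 + 12*w^2 + 80*w - 192) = (w - 4)*(w - 3)*(w^3 - 5*w^2 - 8*w + 48) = (w - 4)^2*(w - 3)*(w^2 - w - 12) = (w - 4)^2*(w - 3)*(w + 3)*(w - 4)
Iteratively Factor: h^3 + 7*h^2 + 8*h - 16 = (h + 4)*(h^2 + 3*h - 4) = (h + 4)^2*(h - 1)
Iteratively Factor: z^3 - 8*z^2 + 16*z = (z - 4)*(z^2 - 4*z) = z*(z - 4)*(z - 4)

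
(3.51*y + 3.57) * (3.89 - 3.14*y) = -11.0214*y^2 + 2.4441*y + 13.8873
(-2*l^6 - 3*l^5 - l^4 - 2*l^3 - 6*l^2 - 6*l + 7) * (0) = 0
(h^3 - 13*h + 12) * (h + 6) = h^4 + 6*h^3 - 13*h^2 - 66*h + 72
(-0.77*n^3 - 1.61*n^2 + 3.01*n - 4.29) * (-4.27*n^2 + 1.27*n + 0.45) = 3.2879*n^5 + 5.8968*n^4 - 15.2439*n^3 + 21.4165*n^2 - 4.0938*n - 1.9305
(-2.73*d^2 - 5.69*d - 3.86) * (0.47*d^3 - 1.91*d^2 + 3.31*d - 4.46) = -1.2831*d^5 + 2.54*d^4 + 0.0174000000000003*d^3 + 0.714500000000001*d^2 + 12.6008*d + 17.2156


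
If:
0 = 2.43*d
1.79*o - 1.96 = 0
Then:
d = 0.00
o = 1.09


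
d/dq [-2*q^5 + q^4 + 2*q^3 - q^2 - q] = -10*q^4 + 4*q^3 + 6*q^2 - 2*q - 1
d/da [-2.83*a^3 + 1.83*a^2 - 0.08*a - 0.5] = -8.49*a^2 + 3.66*a - 0.08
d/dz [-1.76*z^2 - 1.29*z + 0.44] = -3.52*z - 1.29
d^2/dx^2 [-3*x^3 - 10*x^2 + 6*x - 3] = -18*x - 20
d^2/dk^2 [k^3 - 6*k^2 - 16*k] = 6*k - 12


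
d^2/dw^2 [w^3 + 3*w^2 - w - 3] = 6*w + 6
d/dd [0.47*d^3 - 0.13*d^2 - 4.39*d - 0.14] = 1.41*d^2 - 0.26*d - 4.39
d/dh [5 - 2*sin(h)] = -2*cos(h)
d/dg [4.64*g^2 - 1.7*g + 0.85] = 9.28*g - 1.7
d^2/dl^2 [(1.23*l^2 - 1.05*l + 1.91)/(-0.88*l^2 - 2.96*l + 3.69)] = (-8.88178419700125e-16*l^4 + 8.034048*l^3 - 32.83896*l^2 - 9.393648*l - 56.432182)/(0.681472*l^6 + 6.876672*l^5 + 14.558016*l^4 - 31.735936*l^3 - 61.044408*l^2 + 120.910968*l - 50.243409)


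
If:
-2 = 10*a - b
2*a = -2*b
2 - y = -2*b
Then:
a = -2/11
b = 2/11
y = 26/11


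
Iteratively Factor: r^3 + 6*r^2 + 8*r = (r)*(r^2 + 6*r + 8) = r*(r + 2)*(r + 4)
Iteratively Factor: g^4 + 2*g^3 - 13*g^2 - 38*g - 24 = (g - 4)*(g^3 + 6*g^2 + 11*g + 6) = (g - 4)*(g + 2)*(g^2 + 4*g + 3) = (g - 4)*(g + 2)*(g + 3)*(g + 1)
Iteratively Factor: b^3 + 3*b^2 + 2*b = (b + 1)*(b^2 + 2*b) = (b + 1)*(b + 2)*(b)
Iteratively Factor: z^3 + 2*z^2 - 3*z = (z)*(z^2 + 2*z - 3) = z*(z + 3)*(z - 1)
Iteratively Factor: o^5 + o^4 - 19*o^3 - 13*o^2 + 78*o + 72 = (o + 1)*(o^4 - 19*o^2 + 6*o + 72) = (o - 3)*(o + 1)*(o^3 + 3*o^2 - 10*o - 24) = (o - 3)*(o + 1)*(o + 4)*(o^2 - o - 6) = (o - 3)^2*(o + 1)*(o + 4)*(o + 2)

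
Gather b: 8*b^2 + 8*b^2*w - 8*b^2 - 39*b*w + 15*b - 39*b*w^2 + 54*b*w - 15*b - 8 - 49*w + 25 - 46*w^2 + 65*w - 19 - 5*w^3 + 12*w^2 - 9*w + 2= 8*b^2*w + b*(-39*w^2 + 15*w) - 5*w^3 - 34*w^2 + 7*w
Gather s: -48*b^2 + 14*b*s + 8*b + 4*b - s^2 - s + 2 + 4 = -48*b^2 + 12*b - s^2 + s*(14*b - 1) + 6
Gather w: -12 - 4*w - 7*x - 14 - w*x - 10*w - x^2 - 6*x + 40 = w*(-x - 14) - x^2 - 13*x + 14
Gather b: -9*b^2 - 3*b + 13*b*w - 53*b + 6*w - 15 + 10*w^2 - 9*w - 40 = -9*b^2 + b*(13*w - 56) + 10*w^2 - 3*w - 55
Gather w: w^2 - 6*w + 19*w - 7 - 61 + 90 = w^2 + 13*w + 22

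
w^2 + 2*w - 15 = (w - 3)*(w + 5)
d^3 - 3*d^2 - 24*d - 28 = (d - 7)*(d + 2)^2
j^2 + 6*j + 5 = (j + 1)*(j + 5)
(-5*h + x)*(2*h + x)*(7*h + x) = -70*h^3 - 31*h^2*x + 4*h*x^2 + x^3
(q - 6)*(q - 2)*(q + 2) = q^3 - 6*q^2 - 4*q + 24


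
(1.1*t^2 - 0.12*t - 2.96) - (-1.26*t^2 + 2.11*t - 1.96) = 2.36*t^2 - 2.23*t - 1.0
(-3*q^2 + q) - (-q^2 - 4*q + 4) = -2*q^2 + 5*q - 4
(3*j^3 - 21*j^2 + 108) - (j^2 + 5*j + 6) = 3*j^3 - 22*j^2 - 5*j + 102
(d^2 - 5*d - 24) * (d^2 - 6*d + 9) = d^4 - 11*d^3 + 15*d^2 + 99*d - 216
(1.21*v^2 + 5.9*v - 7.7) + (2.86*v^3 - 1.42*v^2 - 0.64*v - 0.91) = 2.86*v^3 - 0.21*v^2 + 5.26*v - 8.61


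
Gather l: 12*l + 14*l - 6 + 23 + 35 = 26*l + 52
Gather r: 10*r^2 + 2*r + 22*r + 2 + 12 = 10*r^2 + 24*r + 14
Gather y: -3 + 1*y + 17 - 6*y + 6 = 20 - 5*y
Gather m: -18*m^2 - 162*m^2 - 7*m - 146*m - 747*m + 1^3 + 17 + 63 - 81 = -180*m^2 - 900*m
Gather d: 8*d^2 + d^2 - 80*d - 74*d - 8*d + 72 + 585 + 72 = 9*d^2 - 162*d + 729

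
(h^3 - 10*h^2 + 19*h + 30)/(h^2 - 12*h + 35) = (h^2 - 5*h - 6)/(h - 7)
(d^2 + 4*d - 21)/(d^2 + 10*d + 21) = (d - 3)/(d + 3)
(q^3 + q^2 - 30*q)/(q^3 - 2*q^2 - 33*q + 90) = q/(q - 3)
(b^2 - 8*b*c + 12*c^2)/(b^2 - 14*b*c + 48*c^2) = (b - 2*c)/(b - 8*c)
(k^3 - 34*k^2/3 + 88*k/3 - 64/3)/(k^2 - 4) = (3*k^2 - 28*k + 32)/(3*(k + 2))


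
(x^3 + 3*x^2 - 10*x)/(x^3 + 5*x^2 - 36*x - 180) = x*(x - 2)/(x^2 - 36)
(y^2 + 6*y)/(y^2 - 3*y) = (y + 6)/(y - 3)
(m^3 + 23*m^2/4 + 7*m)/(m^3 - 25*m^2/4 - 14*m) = (m + 4)/(m - 8)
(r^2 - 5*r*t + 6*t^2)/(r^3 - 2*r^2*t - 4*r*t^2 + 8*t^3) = (r - 3*t)/(r^2 - 4*t^2)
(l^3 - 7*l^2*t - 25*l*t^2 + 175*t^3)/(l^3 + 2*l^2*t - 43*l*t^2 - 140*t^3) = (l - 5*t)/(l + 4*t)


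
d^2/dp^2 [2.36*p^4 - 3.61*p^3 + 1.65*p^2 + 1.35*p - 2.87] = 28.32*p^2 - 21.66*p + 3.3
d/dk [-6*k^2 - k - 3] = -12*k - 1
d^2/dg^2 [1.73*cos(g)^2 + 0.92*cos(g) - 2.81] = -0.92*cos(g) - 3.46*cos(2*g)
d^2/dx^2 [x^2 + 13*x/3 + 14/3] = 2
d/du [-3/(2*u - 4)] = 3/(2*(u - 2)^2)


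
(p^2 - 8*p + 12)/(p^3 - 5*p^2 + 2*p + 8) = (p - 6)/(p^2 - 3*p - 4)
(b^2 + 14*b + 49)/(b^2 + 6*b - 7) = (b + 7)/(b - 1)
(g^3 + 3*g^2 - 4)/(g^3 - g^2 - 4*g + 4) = (g + 2)/(g - 2)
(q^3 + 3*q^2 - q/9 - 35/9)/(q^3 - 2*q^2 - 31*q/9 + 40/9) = (3*q + 7)/(3*q - 8)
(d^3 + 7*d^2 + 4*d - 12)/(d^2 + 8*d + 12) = d - 1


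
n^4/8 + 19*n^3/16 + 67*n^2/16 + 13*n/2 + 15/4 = (n/4 + 1/2)*(n/2 + 1)*(n + 5/2)*(n + 3)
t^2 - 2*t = t*(t - 2)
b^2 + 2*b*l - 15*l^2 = (b - 3*l)*(b + 5*l)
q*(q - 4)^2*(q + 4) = q^4 - 4*q^3 - 16*q^2 + 64*q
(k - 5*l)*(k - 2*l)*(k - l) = k^3 - 8*k^2*l + 17*k*l^2 - 10*l^3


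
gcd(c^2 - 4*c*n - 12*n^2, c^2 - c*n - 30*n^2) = c - 6*n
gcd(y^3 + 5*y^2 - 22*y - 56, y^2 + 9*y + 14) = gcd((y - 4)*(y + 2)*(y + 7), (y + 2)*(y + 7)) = y^2 + 9*y + 14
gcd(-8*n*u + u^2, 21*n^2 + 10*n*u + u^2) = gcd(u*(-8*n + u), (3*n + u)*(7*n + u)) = 1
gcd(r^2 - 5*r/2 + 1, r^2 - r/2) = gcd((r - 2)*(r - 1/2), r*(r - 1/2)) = r - 1/2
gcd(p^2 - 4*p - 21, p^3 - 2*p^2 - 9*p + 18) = p + 3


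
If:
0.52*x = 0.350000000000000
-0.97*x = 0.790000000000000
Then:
No Solution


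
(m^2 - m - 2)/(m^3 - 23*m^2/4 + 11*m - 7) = 4*(m + 1)/(4*m^2 - 15*m + 14)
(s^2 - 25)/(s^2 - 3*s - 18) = (25 - s^2)/(-s^2 + 3*s + 18)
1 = 1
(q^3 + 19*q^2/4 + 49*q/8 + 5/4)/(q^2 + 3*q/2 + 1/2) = (8*q^3 + 38*q^2 + 49*q + 10)/(4*(2*q^2 + 3*q + 1))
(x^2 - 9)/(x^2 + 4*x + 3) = (x - 3)/(x + 1)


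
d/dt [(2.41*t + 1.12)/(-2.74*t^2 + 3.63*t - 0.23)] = (6.6034*t^2 + 6.1376*t - 4.6199)/(7.5076*t^4 - 19.8924*t^3 + 14.4373*t^2 - 1.6698*t + 0.0529)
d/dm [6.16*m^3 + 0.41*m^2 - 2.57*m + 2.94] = 18.48*m^2 + 0.82*m - 2.57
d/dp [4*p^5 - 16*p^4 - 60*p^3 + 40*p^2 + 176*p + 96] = 20*p^4 - 64*p^3 - 180*p^2 + 80*p + 176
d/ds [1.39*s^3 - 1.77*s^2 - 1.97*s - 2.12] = 4.17*s^2 - 3.54*s - 1.97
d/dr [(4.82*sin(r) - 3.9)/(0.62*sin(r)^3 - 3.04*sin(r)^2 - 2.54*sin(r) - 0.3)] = (-5.9768*sin(r)^3 + 21.9068*sin(r)^2 - 23.712*sin(r) - 11.352)*cos(r)/(0.3844*sin(r)^6 - 3.7696*sin(r)^5 + 6.092*sin(r)^4 + 15.0712*sin(r)^3 + 8.2756*sin(r)^2 + 1.524*sin(r) + 0.09)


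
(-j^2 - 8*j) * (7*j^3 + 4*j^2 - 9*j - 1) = -7*j^5 - 60*j^4 - 23*j^3 + 73*j^2 + 8*j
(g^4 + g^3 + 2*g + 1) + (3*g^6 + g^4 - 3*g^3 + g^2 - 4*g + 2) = 3*g^6 + 2*g^4 - 2*g^3 + g^2 - 2*g + 3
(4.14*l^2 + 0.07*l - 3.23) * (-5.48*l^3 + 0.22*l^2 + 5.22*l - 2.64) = -22.6872*l^5 + 0.5272*l^4 + 39.3266*l^3 - 11.2748*l^2 - 17.0454*l + 8.5272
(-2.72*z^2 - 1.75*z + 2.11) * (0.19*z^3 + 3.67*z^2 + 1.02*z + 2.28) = -0.5168*z^5 - 10.3149*z^4 - 8.796*z^3 - 0.242900000000001*z^2 - 1.8378*z + 4.8108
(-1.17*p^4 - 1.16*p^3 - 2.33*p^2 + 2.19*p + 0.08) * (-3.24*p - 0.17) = 3.7908*p^5 + 3.9573*p^4 + 7.7464*p^3 - 6.6995*p^2 - 0.6315*p - 0.0136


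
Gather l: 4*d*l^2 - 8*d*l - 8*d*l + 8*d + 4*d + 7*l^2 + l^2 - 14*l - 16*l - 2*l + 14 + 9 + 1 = 12*d + l^2*(4*d + 8) + l*(-16*d - 32) + 24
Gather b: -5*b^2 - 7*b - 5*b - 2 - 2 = -5*b^2 - 12*b - 4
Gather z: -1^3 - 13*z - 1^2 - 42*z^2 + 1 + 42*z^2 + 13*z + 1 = 0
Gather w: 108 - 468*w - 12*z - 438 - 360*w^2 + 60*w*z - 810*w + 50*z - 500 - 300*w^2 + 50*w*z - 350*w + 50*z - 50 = -660*w^2 + w*(110*z - 1628) + 88*z - 880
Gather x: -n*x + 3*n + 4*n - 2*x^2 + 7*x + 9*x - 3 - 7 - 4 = 7*n - 2*x^2 + x*(16 - n) - 14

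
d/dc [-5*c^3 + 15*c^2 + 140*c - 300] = -15*c^2 + 30*c + 140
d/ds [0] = 0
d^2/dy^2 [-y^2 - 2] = -2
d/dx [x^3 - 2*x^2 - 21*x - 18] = 3*x^2 - 4*x - 21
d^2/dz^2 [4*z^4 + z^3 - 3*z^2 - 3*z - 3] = 48*z^2 + 6*z - 6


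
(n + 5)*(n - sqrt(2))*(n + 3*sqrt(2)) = n^3 + 2*sqrt(2)*n^2 + 5*n^2 - 6*n + 10*sqrt(2)*n - 30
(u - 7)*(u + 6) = u^2 - u - 42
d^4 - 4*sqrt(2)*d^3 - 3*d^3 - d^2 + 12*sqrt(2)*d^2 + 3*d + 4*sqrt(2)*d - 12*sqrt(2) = (d - 3)*(d - 1)*(d + 1)*(d - 4*sqrt(2))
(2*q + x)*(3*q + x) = 6*q^2 + 5*q*x + x^2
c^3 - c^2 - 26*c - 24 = (c - 6)*(c + 1)*(c + 4)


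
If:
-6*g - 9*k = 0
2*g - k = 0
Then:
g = 0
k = 0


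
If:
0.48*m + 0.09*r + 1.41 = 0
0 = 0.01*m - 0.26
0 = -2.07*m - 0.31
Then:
No Solution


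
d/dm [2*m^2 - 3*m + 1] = 4*m - 3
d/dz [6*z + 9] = 6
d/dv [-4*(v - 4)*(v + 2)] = 8 - 8*v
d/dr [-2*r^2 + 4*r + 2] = 4 - 4*r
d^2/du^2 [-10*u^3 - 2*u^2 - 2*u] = -60*u - 4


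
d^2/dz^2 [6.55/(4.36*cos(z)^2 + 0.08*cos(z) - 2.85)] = (-498.05152*(1 - cos(z)^2)^2 - 6.85392*cos(z)^3 - 574.62888*cos(z)^2 + 12.21444*cos(z) + 660.91596)/(4.36*cos(z)^2 + 0.08*cos(z) - 2.85)^3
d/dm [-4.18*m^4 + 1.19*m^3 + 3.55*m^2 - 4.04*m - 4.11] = -16.72*m^3 + 3.57*m^2 + 7.1*m - 4.04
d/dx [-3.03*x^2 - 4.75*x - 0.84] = -6.06*x - 4.75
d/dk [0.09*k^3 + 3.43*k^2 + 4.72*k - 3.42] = 0.27*k^2 + 6.86*k + 4.72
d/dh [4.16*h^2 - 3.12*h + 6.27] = 8.32*h - 3.12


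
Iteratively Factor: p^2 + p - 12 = (p - 3)*(p + 4)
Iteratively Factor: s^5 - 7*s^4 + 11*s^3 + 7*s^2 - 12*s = (s - 4)*(s^4 - 3*s^3 - s^2 + 3*s) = (s - 4)*(s - 3)*(s^3 - s) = (s - 4)*(s - 3)*(s + 1)*(s^2 - s) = s*(s - 4)*(s - 3)*(s + 1)*(s - 1)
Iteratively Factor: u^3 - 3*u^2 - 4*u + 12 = (u + 2)*(u^2 - 5*u + 6) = (u - 3)*(u + 2)*(u - 2)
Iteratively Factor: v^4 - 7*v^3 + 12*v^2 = (v - 3)*(v^3 - 4*v^2) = v*(v - 3)*(v^2 - 4*v) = v^2*(v - 3)*(v - 4)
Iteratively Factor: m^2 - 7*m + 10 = (m - 5)*(m - 2)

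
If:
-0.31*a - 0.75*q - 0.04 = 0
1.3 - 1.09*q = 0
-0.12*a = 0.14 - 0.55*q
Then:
No Solution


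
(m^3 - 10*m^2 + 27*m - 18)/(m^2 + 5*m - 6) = (m^2 - 9*m + 18)/(m + 6)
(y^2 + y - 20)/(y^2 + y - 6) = (y^2 + y - 20)/(y^2 + y - 6)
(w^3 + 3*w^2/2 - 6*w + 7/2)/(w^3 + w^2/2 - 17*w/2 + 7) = (w - 1)/(w - 2)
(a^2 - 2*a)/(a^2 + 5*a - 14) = a/(a + 7)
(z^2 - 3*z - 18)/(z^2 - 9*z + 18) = (z + 3)/(z - 3)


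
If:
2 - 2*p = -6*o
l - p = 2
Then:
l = p + 2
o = p/3 - 1/3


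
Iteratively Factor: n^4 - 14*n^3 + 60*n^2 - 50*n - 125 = (n - 5)*(n^3 - 9*n^2 + 15*n + 25) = (n - 5)^2*(n^2 - 4*n - 5) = (n - 5)^3*(n + 1)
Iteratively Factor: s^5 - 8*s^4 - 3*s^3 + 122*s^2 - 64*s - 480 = (s - 4)*(s^4 - 4*s^3 - 19*s^2 + 46*s + 120) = (s - 5)*(s - 4)*(s^3 + s^2 - 14*s - 24) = (s - 5)*(s - 4)*(s + 3)*(s^2 - 2*s - 8) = (s - 5)*(s - 4)^2*(s + 3)*(s + 2)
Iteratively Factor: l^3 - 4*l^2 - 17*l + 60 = (l + 4)*(l^2 - 8*l + 15) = (l - 5)*(l + 4)*(l - 3)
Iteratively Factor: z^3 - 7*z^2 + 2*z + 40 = (z - 4)*(z^2 - 3*z - 10) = (z - 4)*(z + 2)*(z - 5)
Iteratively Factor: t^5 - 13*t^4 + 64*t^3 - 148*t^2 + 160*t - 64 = (t - 2)*(t^4 - 11*t^3 + 42*t^2 - 64*t + 32) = (t - 2)*(t - 1)*(t^3 - 10*t^2 + 32*t - 32) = (t - 2)^2*(t - 1)*(t^2 - 8*t + 16) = (t - 4)*(t - 2)^2*(t - 1)*(t - 4)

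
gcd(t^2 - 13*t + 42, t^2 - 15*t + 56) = t - 7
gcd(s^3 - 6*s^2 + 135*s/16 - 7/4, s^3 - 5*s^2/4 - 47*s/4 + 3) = s^2 - 17*s/4 + 1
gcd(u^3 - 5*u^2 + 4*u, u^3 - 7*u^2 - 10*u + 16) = u - 1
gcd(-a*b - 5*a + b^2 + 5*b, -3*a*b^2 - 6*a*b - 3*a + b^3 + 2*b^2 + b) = 1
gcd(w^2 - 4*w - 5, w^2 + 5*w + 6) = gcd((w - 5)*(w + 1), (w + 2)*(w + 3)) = 1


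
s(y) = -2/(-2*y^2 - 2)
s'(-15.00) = 0.00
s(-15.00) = 0.00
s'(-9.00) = 0.00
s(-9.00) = 0.01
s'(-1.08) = 0.46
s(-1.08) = 0.46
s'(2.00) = -0.16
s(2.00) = 0.20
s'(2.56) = -0.09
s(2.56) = 0.13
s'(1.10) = -0.45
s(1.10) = 0.45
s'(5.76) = -0.01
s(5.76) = 0.03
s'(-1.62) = 0.25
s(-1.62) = 0.28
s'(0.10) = -0.20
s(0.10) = 0.99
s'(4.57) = -0.02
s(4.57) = 0.05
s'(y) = -8*y/(-2*y^2 - 2)^2 = -2*y/(y^2 + 1)^2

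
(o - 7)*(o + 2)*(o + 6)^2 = o^4 + 7*o^3 - 38*o^2 - 348*o - 504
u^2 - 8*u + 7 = (u - 7)*(u - 1)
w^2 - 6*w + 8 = (w - 4)*(w - 2)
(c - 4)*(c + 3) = c^2 - c - 12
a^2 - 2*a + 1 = (a - 1)^2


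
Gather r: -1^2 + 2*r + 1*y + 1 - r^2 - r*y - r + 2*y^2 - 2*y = -r^2 + r*(1 - y) + 2*y^2 - y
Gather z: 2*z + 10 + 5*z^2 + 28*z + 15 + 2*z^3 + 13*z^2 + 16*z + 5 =2*z^3 + 18*z^2 + 46*z + 30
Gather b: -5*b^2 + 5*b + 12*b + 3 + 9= -5*b^2 + 17*b + 12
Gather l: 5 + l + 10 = l + 15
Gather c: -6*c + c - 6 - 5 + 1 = -5*c - 10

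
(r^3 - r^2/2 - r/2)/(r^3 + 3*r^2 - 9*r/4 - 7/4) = 2*r/(2*r + 7)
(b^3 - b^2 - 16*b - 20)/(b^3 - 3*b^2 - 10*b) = (b + 2)/b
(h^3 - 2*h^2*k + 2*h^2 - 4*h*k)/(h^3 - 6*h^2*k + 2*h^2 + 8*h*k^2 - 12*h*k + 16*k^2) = h/(h - 4*k)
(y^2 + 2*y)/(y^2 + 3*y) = (y + 2)/(y + 3)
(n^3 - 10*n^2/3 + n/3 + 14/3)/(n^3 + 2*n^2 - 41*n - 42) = (n^2 - 13*n/3 + 14/3)/(n^2 + n - 42)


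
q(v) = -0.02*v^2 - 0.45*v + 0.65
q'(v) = -0.04*v - 0.45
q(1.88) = -0.27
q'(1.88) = -0.53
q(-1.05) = 1.10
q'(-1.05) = -0.41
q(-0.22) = 0.75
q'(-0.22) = -0.44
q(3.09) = -0.93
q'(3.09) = -0.57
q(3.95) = -1.44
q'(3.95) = -0.61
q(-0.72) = 0.96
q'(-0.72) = -0.42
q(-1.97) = 1.46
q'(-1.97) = -0.37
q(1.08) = 0.14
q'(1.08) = -0.49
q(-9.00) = 3.08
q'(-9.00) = -0.09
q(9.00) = -5.02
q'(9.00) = -0.81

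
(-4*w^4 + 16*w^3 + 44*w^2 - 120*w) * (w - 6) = -4*w^5 + 40*w^4 - 52*w^3 - 384*w^2 + 720*w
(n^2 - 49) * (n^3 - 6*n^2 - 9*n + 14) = n^5 - 6*n^4 - 58*n^3 + 308*n^2 + 441*n - 686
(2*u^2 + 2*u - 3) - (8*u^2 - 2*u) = -6*u^2 + 4*u - 3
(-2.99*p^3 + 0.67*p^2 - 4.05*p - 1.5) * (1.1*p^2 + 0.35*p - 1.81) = -3.289*p^5 - 0.3095*p^4 + 1.1914*p^3 - 4.2802*p^2 + 6.8055*p + 2.715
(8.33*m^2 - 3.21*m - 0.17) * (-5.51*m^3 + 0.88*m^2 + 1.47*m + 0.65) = -45.8983*m^5 + 25.0175*m^4 + 10.357*m^3 + 0.5462*m^2 - 2.3364*m - 0.1105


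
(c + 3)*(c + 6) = c^2 + 9*c + 18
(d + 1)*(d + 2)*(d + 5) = d^3 + 8*d^2 + 17*d + 10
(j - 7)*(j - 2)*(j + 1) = j^3 - 8*j^2 + 5*j + 14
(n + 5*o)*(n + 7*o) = n^2 + 12*n*o + 35*o^2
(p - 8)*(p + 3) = p^2 - 5*p - 24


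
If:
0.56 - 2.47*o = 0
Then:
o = 0.23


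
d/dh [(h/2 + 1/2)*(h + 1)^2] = 3*(h + 1)^2/2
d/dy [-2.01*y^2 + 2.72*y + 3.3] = 2.72 - 4.02*y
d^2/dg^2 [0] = 0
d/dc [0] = 0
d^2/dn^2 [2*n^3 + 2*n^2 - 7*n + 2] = 12*n + 4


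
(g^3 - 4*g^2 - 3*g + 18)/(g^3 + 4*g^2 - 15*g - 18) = (g^2 - g - 6)/(g^2 + 7*g + 6)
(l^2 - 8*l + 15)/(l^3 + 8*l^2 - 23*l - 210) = (l - 3)/(l^2 + 13*l + 42)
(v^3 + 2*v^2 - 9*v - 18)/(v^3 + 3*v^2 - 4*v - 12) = (v - 3)/(v - 2)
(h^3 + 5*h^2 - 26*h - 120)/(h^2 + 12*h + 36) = (h^2 - h - 20)/(h + 6)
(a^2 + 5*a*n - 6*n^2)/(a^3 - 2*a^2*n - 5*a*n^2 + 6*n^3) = (a + 6*n)/(a^2 - a*n - 6*n^2)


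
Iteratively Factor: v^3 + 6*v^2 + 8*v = (v + 2)*(v^2 + 4*v) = v*(v + 2)*(v + 4)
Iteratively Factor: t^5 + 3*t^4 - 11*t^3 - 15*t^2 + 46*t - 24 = (t - 2)*(t^4 + 5*t^3 - t^2 - 17*t + 12) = (t - 2)*(t - 1)*(t^3 + 6*t^2 + 5*t - 12) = (t - 2)*(t - 1)^2*(t^2 + 7*t + 12) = (t - 2)*(t - 1)^2*(t + 4)*(t + 3)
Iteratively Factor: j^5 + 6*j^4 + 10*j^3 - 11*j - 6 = (j - 1)*(j^4 + 7*j^3 + 17*j^2 + 17*j + 6) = (j - 1)*(j + 3)*(j^3 + 4*j^2 + 5*j + 2) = (j - 1)*(j + 2)*(j + 3)*(j^2 + 2*j + 1) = (j - 1)*(j + 1)*(j + 2)*(j + 3)*(j + 1)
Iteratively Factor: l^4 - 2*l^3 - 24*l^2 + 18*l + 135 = (l - 5)*(l^3 + 3*l^2 - 9*l - 27) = (l - 5)*(l - 3)*(l^2 + 6*l + 9) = (l - 5)*(l - 3)*(l + 3)*(l + 3)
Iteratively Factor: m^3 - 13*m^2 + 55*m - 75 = (m - 3)*(m^2 - 10*m + 25) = (m - 5)*(m - 3)*(m - 5)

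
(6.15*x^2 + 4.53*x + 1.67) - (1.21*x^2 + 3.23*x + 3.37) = 4.94*x^2 + 1.3*x - 1.7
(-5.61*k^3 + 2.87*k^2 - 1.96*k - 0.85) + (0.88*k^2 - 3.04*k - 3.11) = -5.61*k^3 + 3.75*k^2 - 5.0*k - 3.96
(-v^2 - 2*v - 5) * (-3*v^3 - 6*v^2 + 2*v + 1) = 3*v^5 + 12*v^4 + 25*v^3 + 25*v^2 - 12*v - 5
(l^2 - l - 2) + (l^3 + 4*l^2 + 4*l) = l^3 + 5*l^2 + 3*l - 2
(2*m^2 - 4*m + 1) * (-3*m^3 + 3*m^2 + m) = -6*m^5 + 18*m^4 - 13*m^3 - m^2 + m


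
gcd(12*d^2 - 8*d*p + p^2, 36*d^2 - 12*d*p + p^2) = -6*d + p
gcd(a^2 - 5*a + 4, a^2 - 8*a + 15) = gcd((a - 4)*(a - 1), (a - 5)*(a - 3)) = 1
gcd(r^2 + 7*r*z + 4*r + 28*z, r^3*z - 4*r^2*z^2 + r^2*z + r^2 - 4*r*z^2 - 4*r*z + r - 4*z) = 1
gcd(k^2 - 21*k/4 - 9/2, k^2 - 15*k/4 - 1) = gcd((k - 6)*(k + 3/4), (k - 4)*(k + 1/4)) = 1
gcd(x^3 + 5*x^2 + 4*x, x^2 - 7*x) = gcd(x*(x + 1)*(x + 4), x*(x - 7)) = x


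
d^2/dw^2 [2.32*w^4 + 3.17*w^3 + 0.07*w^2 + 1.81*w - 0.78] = 27.84*w^2 + 19.02*w + 0.14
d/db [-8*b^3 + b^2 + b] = -24*b^2 + 2*b + 1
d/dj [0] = 0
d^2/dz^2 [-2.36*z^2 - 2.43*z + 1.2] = -4.72000000000000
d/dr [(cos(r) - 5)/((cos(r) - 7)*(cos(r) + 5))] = (cos(r)^2 - 10*cos(r) + 45)*sin(r)/((cos(r) - 7)^2*(cos(r) + 5)^2)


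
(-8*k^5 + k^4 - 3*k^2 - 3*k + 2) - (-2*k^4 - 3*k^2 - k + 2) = -8*k^5 + 3*k^4 - 2*k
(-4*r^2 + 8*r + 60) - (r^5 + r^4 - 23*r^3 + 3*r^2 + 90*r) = -r^5 - r^4 + 23*r^3 - 7*r^2 - 82*r + 60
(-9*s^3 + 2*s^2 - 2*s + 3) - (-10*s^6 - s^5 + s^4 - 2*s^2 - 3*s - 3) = 10*s^6 + s^5 - s^4 - 9*s^3 + 4*s^2 + s + 6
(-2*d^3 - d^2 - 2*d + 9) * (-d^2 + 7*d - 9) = 2*d^5 - 13*d^4 + 13*d^3 - 14*d^2 + 81*d - 81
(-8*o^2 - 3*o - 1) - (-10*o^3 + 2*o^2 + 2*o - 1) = 10*o^3 - 10*o^2 - 5*o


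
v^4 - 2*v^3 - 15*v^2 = v^2*(v - 5)*(v + 3)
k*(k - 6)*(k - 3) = k^3 - 9*k^2 + 18*k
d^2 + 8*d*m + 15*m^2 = (d + 3*m)*(d + 5*m)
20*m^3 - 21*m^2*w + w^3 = (-4*m + w)*(-m + w)*(5*m + w)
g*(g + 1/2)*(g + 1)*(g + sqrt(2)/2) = g^4 + sqrt(2)*g^3/2 + 3*g^3/2 + g^2/2 + 3*sqrt(2)*g^2/4 + sqrt(2)*g/4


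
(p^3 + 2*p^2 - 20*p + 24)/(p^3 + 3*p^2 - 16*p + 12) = (p - 2)/(p - 1)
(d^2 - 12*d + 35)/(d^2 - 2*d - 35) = (d - 5)/(d + 5)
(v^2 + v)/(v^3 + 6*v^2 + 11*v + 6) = v/(v^2 + 5*v + 6)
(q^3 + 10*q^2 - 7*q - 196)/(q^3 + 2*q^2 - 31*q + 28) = (q + 7)/(q - 1)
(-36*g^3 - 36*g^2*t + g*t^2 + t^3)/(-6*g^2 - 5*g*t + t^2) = 6*g + t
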